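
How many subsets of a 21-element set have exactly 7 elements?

116280

Choose the 7 positions: C(21,7) = 116280.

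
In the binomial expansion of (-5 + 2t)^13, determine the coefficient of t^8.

The general term is C(13,j)·(-5)^j·(2t)^(13-j); the t^8 term has j = 5.
C(13,5) = 1287.
Coefficient = C(13,5) · (-5)^5 · 2^8 = 1287 · (-3125) · 256 = -1029600000.

-1029600000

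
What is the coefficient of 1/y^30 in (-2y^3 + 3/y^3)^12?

General term: C(12,j)·(-2y^3)^j·(3/y^3)^(12-j), with y-exponent 3j − 3(12−j) = 6j − 36.
Set 6j − 36 = -30: j = 1.
C(12,1) = 12; (-2)^1 = -2; 3^11 = 177147.
Coefficient = 12 · (-2) · 177147 = -4251528.

-4251528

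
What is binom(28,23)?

98280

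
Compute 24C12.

C(24,12) = (24·23·22·21·20·19·18·17·16·15·14·13) / 12! = 1295295050649600 / 479001600 = 2704156.

2704156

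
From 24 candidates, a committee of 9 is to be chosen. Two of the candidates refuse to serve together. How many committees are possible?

1136960

All 9-subsets: C(24,9) = 1307504. Those containing both fixed elements: C(22,7) = 170544.
1307504 − 170544 = 1136960.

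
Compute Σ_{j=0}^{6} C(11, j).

1486

1 + 11 + 55 + 165 + 330 + 462 + 462 = 1486.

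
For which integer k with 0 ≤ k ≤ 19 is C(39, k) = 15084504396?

C(39,k) increases on 0 ≤ k ≤ 19. C(39,13) = 8122425444 and C(39,14) = 15084504396, so k = 14.

14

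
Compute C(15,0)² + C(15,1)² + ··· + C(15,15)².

By Vandermonde's identity, Σ C(15,r)² = C(30,15) = 155117520.

155117520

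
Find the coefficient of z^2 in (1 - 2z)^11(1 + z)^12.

22

Coefficient of z^2 = Σ_{j} C(11,j)·(-2)^j·C(12,2-j)·1^(2-j) for j from 0 to 2.
= 66 + (-264) + 220 = 22.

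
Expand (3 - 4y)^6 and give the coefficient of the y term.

The general term is C(6,j)·(3)^j·(-4y)^(6-j); the y^1 term has j = 5.
C(6,5) = 6.
Coefficient = C(6,5) · 3^5 · (-4)^1 = 6 · 243 · (-4) = -5832.

-5832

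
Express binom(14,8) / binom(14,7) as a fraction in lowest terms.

C(n,k+1)/C(n,k) = (n−k)/(k+1) = (14−7)/(7+1) = 7/8.

7/8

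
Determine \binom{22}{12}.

C(22,12) = C(22,10) by symmetry.
C(22,10) = (22·21·20·19·18·17·16·15·14·13) / 10! = 2346549004800 / 3628800 = 646646.

646646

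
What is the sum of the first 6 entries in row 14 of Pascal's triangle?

3473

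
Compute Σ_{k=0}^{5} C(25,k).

1 + 25 + 300 + 2300 + 12650 + 53130 = 68406.

68406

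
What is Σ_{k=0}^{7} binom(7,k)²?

3432

Σ C(7,k)² is the coefficient of x^7 in (1+x)^7(1+x)^7 = (1+x)^14, i.e. C(14,7) = 3432.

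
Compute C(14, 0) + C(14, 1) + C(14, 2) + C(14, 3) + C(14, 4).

1 + 14 + 91 + 364 + 1001 = 1471.

1471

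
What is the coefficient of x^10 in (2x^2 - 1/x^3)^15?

General term: C(15,j)·(2x^2)^j·(-1/x^3)^(15-j), with x-exponent 2j − 3(15−j) = 5j − 45.
Set 5j − 45 = 10: j = 11.
C(15,11) = 1365; 2^11 = 2048; (-1)^4 = 1.
Coefficient = 1365 · 2048 · 1 = 2795520.

2795520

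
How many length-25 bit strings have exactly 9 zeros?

2042975

Choose the 9 positions: C(25,9) = 2042975.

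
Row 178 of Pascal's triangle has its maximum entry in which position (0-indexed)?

C(178,r) is maximized at r = 178/2 = 89.

89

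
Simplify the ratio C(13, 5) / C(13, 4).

9/5

C(n,k+1)/C(n,k) = (n−k)/(k+1) = (13−4)/(4+1) = 9/5.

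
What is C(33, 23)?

C(33,23) = C(33,10) by symmetry.
C(33,10) = (33·32·31·30·29·28·27·26·25·24) / 10! = 335885501952000 / 3628800 = 92561040.

92561040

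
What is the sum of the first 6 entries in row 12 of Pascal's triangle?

1586

1 + 12 + 66 + 220 + 495 + 792 = 1586.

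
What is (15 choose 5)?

C(15,5) = (15·14·13·12·11) / 5! = 360360 / 120 = 3003.

3003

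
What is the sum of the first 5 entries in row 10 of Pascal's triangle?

1 + 10 + 45 + 120 + 210 = 386.

386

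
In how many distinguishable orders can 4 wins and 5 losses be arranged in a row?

126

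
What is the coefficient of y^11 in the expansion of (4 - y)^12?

The general term is C(12,j)·(4)^j·(-y)^(12-j); the y^11 term has j = 1.
C(12,1) = 12.
Coefficient = C(12,1) · 4^1 · (-1)^11 = 12 · 4 · (-1) = -48.

-48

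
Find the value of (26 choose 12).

9657700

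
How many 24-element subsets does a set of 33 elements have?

C(33,24) = C(33,9) by symmetry.
C(33,9) = (33·32·31·30·29·28·27·26·25) / 9! = 13995229248000 / 362880 = 38567100.

38567100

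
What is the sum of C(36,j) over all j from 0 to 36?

68719476736

The entries of row 36 sum to 2^36 = 68719476736.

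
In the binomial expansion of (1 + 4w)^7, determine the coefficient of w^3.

2240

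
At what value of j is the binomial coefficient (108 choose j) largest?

54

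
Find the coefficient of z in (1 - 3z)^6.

-18

The general term is C(6,j)·(1)^j·(-3z)^(6-j); the z^1 term has j = 5.
C(6,5) = 6.
Coefficient = C(6,5) · (-3)^1 = 6 · (-3) = -18.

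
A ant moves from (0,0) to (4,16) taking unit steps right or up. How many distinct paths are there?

4845

Each path is a sequence of 20 steps with 4 rights: C(20,4) = 4845.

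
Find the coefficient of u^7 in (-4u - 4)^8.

524288

The general term is C(8,j)·(-4u)^j·(-4)^(8-j); the u^7 term has j = 7.
C(8,7) = 8.
Coefficient = C(8,7) · (-4)^7 · (-4)^1 = 8 · (-16384) · (-4) = 524288.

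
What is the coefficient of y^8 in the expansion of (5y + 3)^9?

10546875

The general term is C(9,j)·(5y)^j·(3)^(9-j); the y^8 term has j = 8.
C(9,8) = 9.
Coefficient = C(9,8) · 5^8 · 3^1 = 9 · 390625 · 3 = 10546875.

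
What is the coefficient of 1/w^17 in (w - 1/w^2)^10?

General term: C(10,j)·(w)^j·(-1/w^2)^(10-j), with w-exponent 1j − 2(10−j) = 3j − 20.
Set 3j − 20 = -17: j = 1.
C(10,1) = 10; 1^1 = 1; (-1)^9 = -1.
Coefficient = 10 · 1 · (-1) = -10.

-10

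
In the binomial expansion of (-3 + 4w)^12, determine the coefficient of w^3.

-277136640

The general term is C(12,j)·(-3)^j·(4w)^(12-j); the w^3 term has j = 9.
C(12,9) = 220.
Coefficient = C(12,9) · (-3)^9 · 4^3 = 220 · (-19683) · 64 = -277136640.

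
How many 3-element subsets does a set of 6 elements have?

20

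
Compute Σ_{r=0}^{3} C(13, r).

1 + 13 + 78 + 286 = 378.

378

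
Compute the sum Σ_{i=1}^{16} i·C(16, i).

524288

Since i·C(16,i) = 16·C(15,i−1), the sum is 16·2^15 = 16·32768 = 524288.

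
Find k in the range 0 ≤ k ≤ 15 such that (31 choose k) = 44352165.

C(31,k) increases on 0 ≤ k ≤ 15. C(31,9) = 20160075 and C(31,10) = 44352165, so k = 10.

10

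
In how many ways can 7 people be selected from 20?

77520

This is C(20,7) = 77520.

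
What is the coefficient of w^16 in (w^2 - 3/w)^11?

General term: C(11,j)·(w^2)^j·(-3/w)^(11-j), with w-exponent 2j − 1(11−j) = 3j − 11.
Set 3j − 11 = 16: j = 9.
C(11,9) = 55; 1^9 = 1; (-3)^2 = 9.
Coefficient = 55 · 1 · 9 = 495.

495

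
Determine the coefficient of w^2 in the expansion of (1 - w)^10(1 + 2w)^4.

-11

Coefficient of w^2 = Σ_{j} C(10,j)·(-1)^j·C(4,2-j)·2^(2-j) for j from 0 to 2.
= 24 + (-80) + 45 = -11.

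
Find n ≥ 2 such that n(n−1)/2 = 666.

37

n(n−1)/2 = 666 ⇒ n(n−1) = 1332. Since 37·36 = 1332, n = 37.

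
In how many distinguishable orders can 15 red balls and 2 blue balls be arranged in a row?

136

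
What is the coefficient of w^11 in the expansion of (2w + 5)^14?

93184000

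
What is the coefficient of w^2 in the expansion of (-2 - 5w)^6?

6000

The general term is C(6,j)·(-2)^j·(-5w)^(6-j); the w^2 term has j = 4.
C(6,4) = 15.
Coefficient = C(6,4) · (-2)^4 · (-5)^2 = 15 · 16 · 25 = 6000.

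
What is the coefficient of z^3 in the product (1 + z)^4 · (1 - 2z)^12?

Coefficient of z^3 = Σ_{j} C(4,j)·1^j·C(12,3-j)·(-2)^(3-j) for j from 0 to 3.
= (-1760) + 1056 + (-144) + 4 = -844.

-844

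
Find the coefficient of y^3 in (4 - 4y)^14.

-97710505984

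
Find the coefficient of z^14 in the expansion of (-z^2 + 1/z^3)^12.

General term: C(12,j)·(-z^2)^j·(1/z^3)^(12-j), with z-exponent 2j − 3(12−j) = 5j − 36.
Set 5j − 36 = 14: j = 10.
C(12,10) = 66; (-1)^10 = 1; 1^2 = 1.
Coefficient = 66 · 1 · 1 = 66.

66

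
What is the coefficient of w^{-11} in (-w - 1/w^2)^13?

General term: C(13,j)·(-w)^j·(-1/w^2)^(13-j), with w-exponent 1j − 2(13−j) = 3j − 26.
Set 3j − 26 = -11: j = 5.
C(13,5) = 1287; (-1)^5 = -1; (-1)^8 = 1.
Coefficient = 1287 · (-1) · 1 = -1287.

-1287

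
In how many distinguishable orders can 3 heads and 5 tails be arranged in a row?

Choose positions for the heads: C(8,3) = 56.

56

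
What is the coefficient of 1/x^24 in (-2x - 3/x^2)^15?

-669615660

General term: C(15,j)·(-2x)^j·(-3/x^2)^(15-j), with x-exponent 1j − 2(15−j) = 3j − 30.
Set 3j − 30 = -24: j = 2.
C(15,2) = 105; (-2)^2 = 4; (-3)^13 = -1594323.
Coefficient = 105 · 4 · (-1594323) = -669615660.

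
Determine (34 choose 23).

C(34,23) = C(34,11) by symmetry.
C(34,11) = (34·33·32·31·30·29·28·27·26·25·24) / 11! = 11420107066368000 / 39916800 = 286097760.

286097760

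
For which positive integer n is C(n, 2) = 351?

n(n−1)/2 = 351 ⇒ n(n−1) = 702. Since 27·26 = 702, n = 27.

27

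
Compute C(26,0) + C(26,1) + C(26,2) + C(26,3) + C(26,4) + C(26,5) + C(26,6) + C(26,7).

971712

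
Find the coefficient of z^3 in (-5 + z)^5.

250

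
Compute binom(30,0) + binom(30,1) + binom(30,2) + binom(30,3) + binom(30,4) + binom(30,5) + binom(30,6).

1 + 30 + 435 + 4060 + 27405 + 142506 + 593775 = 768212.

768212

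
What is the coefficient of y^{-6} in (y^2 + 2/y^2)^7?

General term: C(7,j)·(y^2)^j·(2/y^2)^(7-j), with y-exponent 2j − 2(7−j) = 4j − 14.
Set 4j − 14 = -6: j = 2.
C(7,2) = 21; 1^2 = 1; 2^5 = 32.
Coefficient = 21 · 1 · 32 = 672.

672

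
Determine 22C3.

1540

C(22,3) = (22·21·20) / 3! = 9240 / 6 = 1540.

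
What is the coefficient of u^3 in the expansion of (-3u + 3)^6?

The general term is C(6,j)·(-3u)^j·(3)^(6-j); the u^3 term has j = 3.
C(6,3) = 20.
Coefficient = C(6,3) · (-3)^3 · 3^3 = 20 · (-27) · 27 = -14580.

-14580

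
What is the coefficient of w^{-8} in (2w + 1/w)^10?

20

General term: C(10,j)·(2w)^j·(1/w)^(10-j), with w-exponent 1j − 1(10−j) = 2j − 10.
Set 2j − 10 = -8: j = 1.
C(10,1) = 10; 2^1 = 2; 1^9 = 1.
Coefficient = 10 · 2 · 1 = 20.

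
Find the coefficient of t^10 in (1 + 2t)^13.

292864

The general term is C(13,j)·(1)^j·(2t)^(13-j); the t^10 term has j = 3.
C(13,3) = 286.
Coefficient = C(13,3) · 2^10 = 286 · 1024 = 292864.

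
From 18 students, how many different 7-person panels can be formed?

This is C(18,7) = 31824.

31824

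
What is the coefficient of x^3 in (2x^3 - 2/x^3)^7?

-4480

General term: C(7,j)·(2x^3)^j·(-2/x^3)^(7-j), with x-exponent 3j − 3(7−j) = 6j − 21.
Set 6j − 21 = 3: j = 4.
C(7,4) = 35; 2^4 = 16; (-2)^3 = -8.
Coefficient = 35 · 16 · (-8) = -4480.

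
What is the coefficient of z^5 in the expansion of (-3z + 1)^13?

-312741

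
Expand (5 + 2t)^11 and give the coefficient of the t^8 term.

5280000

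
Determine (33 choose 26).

C(33,26) = C(33,7) by symmetry.
C(33,7) = (33·32·31·30·29·28·27) / 7! = 21531121920 / 5040 = 4272048.

4272048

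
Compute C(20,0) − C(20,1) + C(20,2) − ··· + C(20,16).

969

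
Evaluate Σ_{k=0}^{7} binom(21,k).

198440

1 + 21 + 210 + 1330 + 5985 + 20349 + 54264 + 116280 = 198440.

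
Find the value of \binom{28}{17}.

C(28,17) = C(28,11) by symmetry.
C(28,11) = (28·27·26·25·24·23·22·21·20·19·18) / 11! = 857180548224000 / 39916800 = 21474180.

21474180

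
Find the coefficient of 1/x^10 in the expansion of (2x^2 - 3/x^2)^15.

General term: C(15,j)·(2x^2)^j·(-3/x^2)^(15-j), with x-exponent 2j − 2(15−j) = 4j − 30.
Set 4j − 30 = -10: j = 5.
C(15,5) = 3003; 2^5 = 32; (-3)^10 = 59049.
Coefficient = 3003 · 32 · 59049 = 5674372704.

5674372704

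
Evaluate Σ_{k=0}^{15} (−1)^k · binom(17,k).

-16

The partial alternating sum Σ_{k=0}^{15} (−1)^k C(17,k) = (−1)^15 C(16,15) = -16.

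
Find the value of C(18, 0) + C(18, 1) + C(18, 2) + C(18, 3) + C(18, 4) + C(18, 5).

12616

1 + 18 + 153 + 816 + 3060 + 8568 = 12616.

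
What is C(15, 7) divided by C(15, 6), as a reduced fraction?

C(n,k+1)/C(n,k) = (n−k)/(k+1) = (15−6)/(6+1) = 9/7.

9/7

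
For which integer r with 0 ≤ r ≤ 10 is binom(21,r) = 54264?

6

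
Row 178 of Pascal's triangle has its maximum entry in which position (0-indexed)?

89

C(178,k) is maximized at k = 178/2 = 89.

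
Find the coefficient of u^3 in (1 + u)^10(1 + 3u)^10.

8760

Coefficient of u^3 = Σ_{j} C(10,j)·1^j·C(10,3-j)·3^(3-j) for j from 0 to 3.
= 3240 + 4050 + 1350 + 120 = 8760.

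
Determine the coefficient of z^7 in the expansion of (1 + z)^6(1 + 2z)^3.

198

Coefficient of z^7 = Σ_{j} C(6,j)·1^j·C(3,7-j)·2^(7-j) for j from 4 to 6.
= 120 + 72 + 6 = 198.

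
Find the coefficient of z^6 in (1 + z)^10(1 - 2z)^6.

-470

Coefficient of z^6 = Σ_{j} C(10,j)·1^j·C(6,6-j)·(-2)^(6-j) for j from 0 to 6.
= 64 + (-1920) + 10800 + (-19200) + 12600 + (-3024) + 210 = -470.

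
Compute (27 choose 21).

296010

C(27,21) = C(27,6) by symmetry.
C(27,6) = (27·26·25·24·23·22) / 6! = 213127200 / 720 = 296010.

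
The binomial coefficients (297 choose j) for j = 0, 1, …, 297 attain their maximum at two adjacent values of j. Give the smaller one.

148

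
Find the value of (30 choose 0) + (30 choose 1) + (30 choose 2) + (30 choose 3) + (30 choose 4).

31931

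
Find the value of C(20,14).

38760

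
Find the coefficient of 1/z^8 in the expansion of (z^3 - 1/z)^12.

-12

General term: C(12,j)·(z^3)^j·(-1/z)^(12-j), with z-exponent 3j − 1(12−j) = 4j − 12.
Set 4j − 12 = -8: j = 1.
C(12,1) = 12; 1^1 = 1; (-1)^11 = -1.
Coefficient = 12 · 1 · (-1) = -12.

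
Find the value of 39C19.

68923264410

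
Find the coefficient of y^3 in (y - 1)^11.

165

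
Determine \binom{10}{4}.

210

C(10,4) = (10·9·8·7) / 4! = 5040 / 24 = 210.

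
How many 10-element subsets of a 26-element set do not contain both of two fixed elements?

All 10-subsets: C(26,10) = 5311735. Those containing both fixed elements: C(24,8) = 735471.
5311735 − 735471 = 4576264.

4576264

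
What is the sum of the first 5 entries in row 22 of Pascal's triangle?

1 + 22 + 231 + 1540 + 7315 = 9109.

9109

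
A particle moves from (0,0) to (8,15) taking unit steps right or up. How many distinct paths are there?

490314

Each path is a sequence of 23 steps with 8 rights: C(23,8) = 490314.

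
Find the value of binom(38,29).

C(38,29) = C(38,9) by symmetry.
C(38,9) = (38·37·36·35·34·33·32·31·30) / 9! = 59153663923200 / 362880 = 163011640.

163011640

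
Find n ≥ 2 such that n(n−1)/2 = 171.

n(n−1)/2 = 171 ⇒ n(n−1) = 342. Since 19·18 = 342, n = 19.

19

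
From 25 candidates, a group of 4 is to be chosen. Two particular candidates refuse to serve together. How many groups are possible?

12397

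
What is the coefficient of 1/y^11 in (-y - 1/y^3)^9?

General term: C(9,j)·(-y)^j·(-1/y^3)^(9-j), with y-exponent 1j − 3(9−j) = 4j − 27.
Set 4j − 27 = -11: j = 4.
C(9,4) = 126; (-1)^4 = 1; (-1)^5 = -1.
Coefficient = 126 · 1 · (-1) = -126.

-126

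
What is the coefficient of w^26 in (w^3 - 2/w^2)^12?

General term: C(12,j)·(w^3)^j·(-2/w^2)^(12-j), with w-exponent 3j − 2(12−j) = 5j − 24.
Set 5j − 24 = 26: j = 10.
C(12,10) = 66; 1^10 = 1; (-2)^2 = 4.
Coefficient = 66 · 1 · 4 = 264.

264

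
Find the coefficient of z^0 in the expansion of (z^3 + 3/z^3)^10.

General term: C(10,j)·(z^3)^j·(3/z^3)^(10-j), with z-exponent 3j − 3(10−j) = 6j − 30.
Set 6j − 30 = 0: j = 5.
C(10,5) = 252; 1^5 = 1; 3^5 = 243.
Coefficient = 252 · 1 · 243 = 61236.

61236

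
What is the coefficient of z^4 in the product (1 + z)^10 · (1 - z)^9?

Coefficient of z^4 = Σ_{j} C(10,j)·1^j·C(9,4-j)·(-1)^(4-j) for j from 0 to 4.
= 126 + (-840) + 1620 + (-1080) + 210 = 36.

36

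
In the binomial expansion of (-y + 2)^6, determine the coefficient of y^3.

The general term is C(6,j)·(-y)^j·(2)^(6-j); the y^3 term has j = 3.
C(6,3) = 20.
Coefficient = C(6,3) · (-1)^3 · 2^3 = 20 · (-1) · 8 = -160.

-160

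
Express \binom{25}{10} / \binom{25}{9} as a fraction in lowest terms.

C(n,k+1)/C(n,k) = (n−k)/(k+1) = (25−9)/(9+1) = 16/10 = 8/5.

8/5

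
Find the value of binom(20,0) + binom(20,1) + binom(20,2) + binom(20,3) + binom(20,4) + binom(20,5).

21700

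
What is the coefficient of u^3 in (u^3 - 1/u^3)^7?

-35

General term: C(7,j)·(u^3)^j·(-1/u^3)^(7-j), with u-exponent 3j − 3(7−j) = 6j − 21.
Set 6j − 21 = 3: j = 4.
C(7,4) = 35; 1^4 = 1; (-1)^3 = -1.
Coefficient = 35 · 1 · (-1) = -35.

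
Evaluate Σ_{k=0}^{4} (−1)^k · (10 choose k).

126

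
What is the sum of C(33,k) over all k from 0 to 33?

8589934592

The entries of row 33 sum to 2^33 = 8589934592.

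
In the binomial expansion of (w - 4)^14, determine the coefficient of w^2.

1526726656

The general term is C(14,j)·(w)^j·(-4)^(14-j); the w^2 term has j = 2.
C(14,2) = 91.
Coefficient = C(14,2) · (-4)^12 = 91 · 16777216 = 1526726656.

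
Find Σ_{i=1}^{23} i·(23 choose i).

96468992

Since i·C(23,i) = 23·C(22,i−1), the sum is 23·2^22 = 23·4194304 = 96468992.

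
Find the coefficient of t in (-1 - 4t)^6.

24

The general term is C(6,j)·(-1)^j·(-4t)^(6-j); the t^1 term has j = 5.
C(6,5) = 6.
Coefficient = C(6,5) · (-1)^5 · (-4)^1 = 6 · (-1) · (-4) = 24.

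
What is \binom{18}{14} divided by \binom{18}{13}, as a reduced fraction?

5/14

C(n,k+1)/C(n,k) = (n−k)/(k+1) = (18−13)/(13+1) = 5/14.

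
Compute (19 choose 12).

C(19,12) = C(19,7) by symmetry.
C(19,7) = (19·18·17·16·15·14·13) / 7! = 253955520 / 5040 = 50388.

50388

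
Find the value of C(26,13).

10400600

C(26,13) = (26·25·24·23·22·21·20·19·18·17·16·15·14) / 13! = 64764752532480000 / 6227020800 = 10400600.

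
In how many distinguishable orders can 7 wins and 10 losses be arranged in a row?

19448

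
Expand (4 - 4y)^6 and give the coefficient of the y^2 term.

The general term is C(6,j)·(4)^j·(-4y)^(6-j); the y^2 term has j = 4.
C(6,4) = 15.
Coefficient = C(6,4) · 4^4 · (-4)^2 = 15 · 256 · 16 = 61440.

61440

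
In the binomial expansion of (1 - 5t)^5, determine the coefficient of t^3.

The general term is C(5,j)·(1)^j·(-5t)^(5-j); the t^3 term has j = 2.
C(5,2) = 10.
Coefficient = C(5,2) · (-5)^3 = 10 · (-125) = -1250.

-1250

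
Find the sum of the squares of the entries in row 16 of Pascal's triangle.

601080390

Σ C(16,j)² is the coefficient of x^16 in (1+x)^16(1+x)^16 = (1+x)^32, i.e. C(32,16) = 601080390.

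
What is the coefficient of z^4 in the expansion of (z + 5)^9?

The general term is C(9,j)·(z)^j·(5)^(9-j); the z^4 term has j = 4.
C(9,4) = 126.
Coefficient = C(9,4) · 5^5 = 126 · 3125 = 393750.

393750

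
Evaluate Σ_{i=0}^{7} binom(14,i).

9908

1 + 14 + 91 + 364 + 1001 + 2002 + 3003 + 3432 = 9908.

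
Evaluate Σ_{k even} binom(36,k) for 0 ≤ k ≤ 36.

Half of (1+1)^36 + (1−1)^36 gives the even-index sum: 2^35 = 34359738368.

34359738368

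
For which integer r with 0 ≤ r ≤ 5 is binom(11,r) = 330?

C(11,r) increases on 0 ≤ r ≤ 5. C(11,3) = 165 and C(11,4) = 330, so r = 4.

4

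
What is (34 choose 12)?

548354040

C(34,12) = (34·33·32·31·30·29·28·27·26·25·24·23) / 12! = 262662462526464000 / 479001600 = 548354040.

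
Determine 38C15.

15471286560

C(38,15) = (38·37·36·35·34·33·32·31·30·29·28·27·26·25·24) / 15! = 20231404874494894080000 / 1307674368000 = 15471286560.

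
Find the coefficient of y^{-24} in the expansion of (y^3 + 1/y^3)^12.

66

General term: C(12,j)·(y^3)^j·(1/y^3)^(12-j), with y-exponent 3j − 3(12−j) = 6j − 36.
Set 6j − 36 = -24: j = 2.
C(12,2) = 66; 1^2 = 1; 1^10 = 1.
Coefficient = 66 · 1 · 1 = 66.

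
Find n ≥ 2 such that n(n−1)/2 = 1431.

54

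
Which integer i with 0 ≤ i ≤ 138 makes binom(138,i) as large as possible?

69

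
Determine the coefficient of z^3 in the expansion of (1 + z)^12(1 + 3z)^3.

1165

Coefficient of z^3 = Σ_{j} C(12,j)·1^j·C(3,3-j)·3^(3-j) for j from 0 to 3.
= 27 + 324 + 594 + 220 = 1165.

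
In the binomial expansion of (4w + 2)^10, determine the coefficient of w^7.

The general term is C(10,j)·(4w)^j·(2)^(10-j); the w^7 term has j = 7.
C(10,7) = 120.
Coefficient = C(10,7) · 4^7 · 2^3 = 120 · 16384 · 8 = 15728640.

15728640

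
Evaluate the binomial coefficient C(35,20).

3247943160

C(35,20) = C(35,15) by symmetry.
C(35,15) = (35·34·33·32·31·30·29·28·27·26·25·24·23·22·21) / 15! = 4247252019052922880000 / 1307674368000 = 3247943160.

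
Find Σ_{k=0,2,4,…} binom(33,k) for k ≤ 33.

4294967296

Even-k terms of row 33 sum to 2^32 = 4294967296.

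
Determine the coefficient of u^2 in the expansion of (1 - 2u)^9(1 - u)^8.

316

Coefficient of u^2 = Σ_{j} C(9,j)·(-2)^j·C(8,2-j)·(-1)^(2-j) for j from 0 to 2.
= 28 + 144 + 144 = 316.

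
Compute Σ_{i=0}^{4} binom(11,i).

1 + 11 + 55 + 165 + 330 = 562.

562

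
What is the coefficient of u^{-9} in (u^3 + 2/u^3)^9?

5376

General term: C(9,j)·(u^3)^j·(2/u^3)^(9-j), with u-exponent 3j − 3(9−j) = 6j − 27.
Set 6j − 27 = -9: j = 3.
C(9,3) = 84; 1^3 = 1; 2^6 = 64.
Coefficient = 84 · 1 · 64 = 5376.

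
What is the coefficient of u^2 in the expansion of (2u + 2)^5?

320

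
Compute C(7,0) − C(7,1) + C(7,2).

The partial alternating sum Σ_{k=0}^{2} (−1)^k C(7,k) = (−1)^2 C(6,2) = 15.

15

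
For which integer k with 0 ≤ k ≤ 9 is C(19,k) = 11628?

C(19,k) increases on 0 ≤ k ≤ 9. C(19,4) = 3876 and C(19,5) = 11628, so k = 5.

5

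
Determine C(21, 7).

116280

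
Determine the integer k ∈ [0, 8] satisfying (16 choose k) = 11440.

7

C(16,k) increases on 0 ≤ k ≤ 8. C(16,6) = 8008 and C(16,7) = 11440, so k = 7.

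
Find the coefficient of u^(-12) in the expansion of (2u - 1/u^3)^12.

59136

General term: C(12,j)·(2u)^j·(-1/u^3)^(12-j), with u-exponent 1j − 3(12−j) = 4j − 36.
Set 4j − 36 = -12: j = 6.
C(12,6) = 924; 2^6 = 64; (-1)^6 = 1.
Coefficient = 924 · 64 · 1 = 59136.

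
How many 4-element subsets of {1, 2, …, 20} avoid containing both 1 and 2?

4692

All 4-subsets: C(20,4) = 4845. Those containing both fixed elements: C(18,2) = 153.
4845 − 153 = 4692.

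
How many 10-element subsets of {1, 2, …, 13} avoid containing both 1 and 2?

121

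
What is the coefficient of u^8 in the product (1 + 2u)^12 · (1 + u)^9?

Coefficient of u^8 = Σ_{j} C(12,j)·2^j·C(9,8-j)·1^(8-j) for j from 0 to 8.
= 9 + 864 + 22176 + 221760 + 997920 + 2128896 + 2128896 + 912384 + 126720 = 6539625.

6539625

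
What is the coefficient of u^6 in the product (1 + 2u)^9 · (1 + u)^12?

421116

Coefficient of u^6 = Σ_{j} C(9,j)·2^j·C(12,6-j)·1^(6-j) for j from 0 to 6.
= 924 + 14256 + 71280 + 147840 + 133056 + 48384 + 5376 = 421116.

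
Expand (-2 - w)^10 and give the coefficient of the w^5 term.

8064

The general term is C(10,j)·(-2)^j·(-w)^(10-j); the w^5 term has j = 5.
C(10,5) = 252.
Coefficient = C(10,5) · (-2)^5 · (-1)^5 = 252 · (-32) · (-1) = 8064.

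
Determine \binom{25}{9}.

C(25,9) = (25·24·23·22·21·20·19·18·17) / 9! = 741354768000 / 362880 = 2042975.

2042975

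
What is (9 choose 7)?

36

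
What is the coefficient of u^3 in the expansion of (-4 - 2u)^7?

The general term is C(7,j)·(-4)^j·(-2u)^(7-j); the u^3 term has j = 4.
C(7,4) = 35.
Coefficient = C(7,4) · (-4)^4 · (-2)^3 = 35 · 256 · (-8) = -71680.

-71680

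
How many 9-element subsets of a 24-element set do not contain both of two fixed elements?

1136960

All 9-subsets: C(24,9) = 1307504. Those containing both fixed elements: C(22,7) = 170544.
1307504 − 170544 = 1136960.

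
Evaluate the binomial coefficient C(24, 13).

2496144

C(24,13) = C(24,11) by symmetry.
C(24,11) = (24·23·22·21·20·19·18·17·16·15·14) / 11! = 99638080819200 / 39916800 = 2496144.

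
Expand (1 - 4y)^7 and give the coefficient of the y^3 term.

The general term is C(7,j)·(1)^j·(-4y)^(7-j); the y^3 term has j = 4.
C(7,4) = 35.
Coefficient = C(7,4) · (-4)^3 = 35 · (-64) = -2240.

-2240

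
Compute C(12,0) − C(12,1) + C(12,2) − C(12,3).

-165

The partial alternating sum Σ_{k=0}^{3} (−1)^k C(12,k) = (−1)^3 C(11,3) = -165.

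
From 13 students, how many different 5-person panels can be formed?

This is C(13,5) = 1287.

1287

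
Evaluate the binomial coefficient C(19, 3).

C(19,3) = (19·18·17) / 3! = 5814 / 6 = 969.

969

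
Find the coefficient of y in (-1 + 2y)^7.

14

The general term is C(7,j)·(-1)^j·(2y)^(7-j); the y^1 term has j = 6.
C(7,6) = 7.
Coefficient = C(7,6) · 2^1 = 7 · 2 = 14.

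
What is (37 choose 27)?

348330136

C(37,27) = C(37,10) by symmetry.
C(37,10) = (37·36·35·34·33·32·31·30·29·28) / 10! = 1264020397516800 / 3628800 = 348330136.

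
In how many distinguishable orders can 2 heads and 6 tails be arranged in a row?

Choose positions for the heads: C(8,2) = 28.

28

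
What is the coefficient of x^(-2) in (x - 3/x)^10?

General term: C(10,j)·(x)^j·(-3/x)^(10-j), with x-exponent 1j − 1(10−j) = 2j − 10.
Set 2j − 10 = -2: j = 4.
C(10,4) = 210; 1^4 = 1; (-3)^6 = 729.
Coefficient = 210 · 1 · 729 = 153090.

153090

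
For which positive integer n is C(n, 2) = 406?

n(n−1)/2 = 406 ⇒ n(n−1) = 812. Since 29·28 = 812, n = 29.

29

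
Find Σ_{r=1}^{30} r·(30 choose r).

Since r·C(30,r) = 30·C(29,r−1), the sum is 30·2^29 = 30·536870912 = 16106127360.

16106127360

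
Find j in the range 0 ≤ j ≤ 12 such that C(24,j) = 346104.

7

C(24,j) increases on 0 ≤ j ≤ 12. C(24,6) = 134596 and C(24,7) = 346104, so j = 7.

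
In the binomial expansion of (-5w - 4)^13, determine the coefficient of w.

The general term is C(13,j)·(-5w)^j·(-4)^(13-j); the w^1 term has j = 1.
C(13,1) = 13.
Coefficient = C(13,1) · (-5)^1 · (-4)^12 = 13 · (-5) · 16777216 = -1090519040.

-1090519040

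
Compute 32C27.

C(32,27) = C(32,5) by symmetry.
C(32,5) = (32·31·30·29·28) / 5! = 24165120 / 120 = 201376.

201376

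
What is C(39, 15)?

25140840660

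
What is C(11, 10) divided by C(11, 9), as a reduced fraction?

C(n,k+1)/C(n,k) = (n−k)/(k+1) = (11−9)/(9+1) = 2/10 = 1/5.

1/5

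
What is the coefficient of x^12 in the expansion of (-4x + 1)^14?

1526726656

The general term is C(14,j)·(-4x)^j·(1)^(14-j); the x^12 term has j = 12.
C(14,12) = 91.
Coefficient = C(14,12) · (-4)^12 = 91 · 16777216 = 1526726656.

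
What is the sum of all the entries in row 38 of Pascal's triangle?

274877906944

The entries of row 38 sum to 2^38 = 274877906944.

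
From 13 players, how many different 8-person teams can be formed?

This is C(13,8) = 1287.

1287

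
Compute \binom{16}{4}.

C(16,4) = (16·15·14·13) / 4! = 43680 / 24 = 1820.

1820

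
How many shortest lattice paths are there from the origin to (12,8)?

Each path is a sequence of 20 steps with 12 rights: C(20,12) = 125970.

125970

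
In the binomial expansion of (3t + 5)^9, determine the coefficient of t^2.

The general term is C(9,j)·(3t)^j·(5)^(9-j); the t^2 term has j = 2.
C(9,2) = 36.
Coefficient = C(9,2) · 3^2 · 5^7 = 36 · 9 · 78125 = 25312500.

25312500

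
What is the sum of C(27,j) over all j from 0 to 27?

Setting x = 1 in (1+x)^27 gives Σ C(27,j) = 2^27 = 134217728.

134217728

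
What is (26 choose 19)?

657800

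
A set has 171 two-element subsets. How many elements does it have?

19

n(n−1)/2 = 171 ⇒ n(n−1) = 342. Since 19·18 = 342, n = 19.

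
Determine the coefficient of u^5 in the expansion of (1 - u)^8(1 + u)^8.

Coefficient of u^5 = Σ_{j} C(8,j)·(-1)^j·C(8,5-j)·1^(5-j) for j from 0 to 5.
= 56 + (-560) + 1568 + (-1568) + 560 + (-56) = 0.

0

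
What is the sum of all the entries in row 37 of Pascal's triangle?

Setting x = 1 in (1+x)^37 gives Σ C(37,j) = 2^37 = 137438953472.

137438953472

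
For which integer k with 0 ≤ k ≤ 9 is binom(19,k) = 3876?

4

C(19,k) increases on 0 ≤ k ≤ 9. C(19,3) = 969 and C(19,4) = 3876, so k = 4.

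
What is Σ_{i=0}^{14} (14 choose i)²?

Σ C(14,i)² is the coefficient of x^14 in (1+x)^14(1+x)^14 = (1+x)^28, i.e. C(28,14) = 40116600.

40116600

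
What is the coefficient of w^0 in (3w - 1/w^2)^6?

General term: C(6,j)·(3w)^j·(-1/w^2)^(6-j), with w-exponent 1j − 2(6−j) = 3j − 12.
Set 3j − 12 = 0: j = 4.
C(6,4) = 15; 3^4 = 81; (-1)^2 = 1.
Coefficient = 15 · 81 · 1 = 1215.

1215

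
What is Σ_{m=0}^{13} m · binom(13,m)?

53248

Since m·C(13,m) = 13·C(12,m−1), the sum is 13·2^12 = 13·4096 = 53248.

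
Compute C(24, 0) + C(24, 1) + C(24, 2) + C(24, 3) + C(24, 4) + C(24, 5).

1 + 24 + 276 + 2024 + 10626 + 42504 = 55455.

55455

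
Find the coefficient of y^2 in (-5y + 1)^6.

The general term is C(6,j)·(-5y)^j·(1)^(6-j); the y^2 term has j = 2.
C(6,2) = 15.
Coefficient = C(6,2) · (-5)^2 = 15 · 25 = 375.

375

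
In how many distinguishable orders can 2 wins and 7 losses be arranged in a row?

36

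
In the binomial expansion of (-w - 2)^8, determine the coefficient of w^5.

448

The general term is C(8,j)·(-w)^j·(-2)^(8-j); the w^5 term has j = 5.
C(8,5) = 56.
Coefficient = C(8,5) · (-1)^5 · (-2)^3 = 56 · (-1) · (-8) = 448.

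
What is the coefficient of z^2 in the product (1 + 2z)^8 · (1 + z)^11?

343

Coefficient of z^2 = Σ_{j} C(8,j)·2^j·C(11,2-j)·1^(2-j) for j from 0 to 2.
= 55 + 176 + 112 = 343.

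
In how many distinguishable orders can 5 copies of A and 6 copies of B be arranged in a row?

462

Choose positions for the A's: C(11,5) = 462.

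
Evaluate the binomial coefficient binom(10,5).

252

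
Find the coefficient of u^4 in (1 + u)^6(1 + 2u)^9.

8583

Coefficient of u^4 = Σ_{j} C(6,j)·1^j·C(9,4-j)·2^(4-j) for j from 0 to 4.
= 2016 + 4032 + 2160 + 360 + 15 = 8583.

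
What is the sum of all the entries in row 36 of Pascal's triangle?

68719476736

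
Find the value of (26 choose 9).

3124550

C(26,9) = (26·25·24·23·22·21·20·19·18) / 9! = 1133836704000 / 362880 = 3124550.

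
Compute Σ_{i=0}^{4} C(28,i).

1 + 28 + 378 + 3276 + 20475 = 24158.

24158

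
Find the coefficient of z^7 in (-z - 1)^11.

-330

The general term is C(11,j)·(-z)^j·(-1)^(11-j); the z^7 term has j = 7.
C(11,7) = 330.
Coefficient = C(11,7) · (-1)^7 = 330 · (-1) = -330.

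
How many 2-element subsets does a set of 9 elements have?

36

C(9,2) = (9·8) / 2! = 72 / 2 = 36.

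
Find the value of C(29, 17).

51895935

C(29,17) = C(29,12) by symmetry.
C(29,12) = (29·28·27·26·25·24·23·22·21·20·19·18) / 12! = 24858235898496000 / 479001600 = 51895935.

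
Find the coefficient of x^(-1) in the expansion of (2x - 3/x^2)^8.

-48384

General term: C(8,j)·(2x)^j·(-3/x^2)^(8-j), with x-exponent 1j − 2(8−j) = 3j − 16.
Set 3j − 16 = -1: j = 5.
C(8,5) = 56; 2^5 = 32; (-3)^3 = -27.
Coefficient = 56 · 32 · (-27) = -48384.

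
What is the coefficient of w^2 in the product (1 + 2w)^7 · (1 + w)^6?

183

Coefficient of w^2 = Σ_{j} C(7,j)·2^j·C(6,2-j)·1^(2-j) for j from 0 to 2.
= 15 + 84 + 84 = 183.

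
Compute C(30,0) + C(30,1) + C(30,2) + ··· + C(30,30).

The entries of row 30 sum to 2^30 = 1073741824.

1073741824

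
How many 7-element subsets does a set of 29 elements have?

C(29,7) = (29·28·27·26·25·24·23) / 7! = 7866331200 / 5040 = 1560780.

1560780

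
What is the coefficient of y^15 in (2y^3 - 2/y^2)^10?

General term: C(10,j)·(2y^3)^j·(-2/y^2)^(10-j), with y-exponent 3j − 2(10−j) = 5j − 20.
Set 5j − 20 = 15: j = 7.
C(10,7) = 120; 2^7 = 128; (-2)^3 = -8.
Coefficient = 120 · 128 · (-8) = -122880.

-122880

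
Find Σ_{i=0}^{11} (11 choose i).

The entries of row 11 sum to 2^11 = 2048.

2048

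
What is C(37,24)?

3562467300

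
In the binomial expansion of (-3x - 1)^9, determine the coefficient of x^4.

-10206

The general term is C(9,j)·(-3x)^j·(-1)^(9-j); the x^4 term has j = 4.
C(9,4) = 126.
Coefficient = C(9,4) · (-3)^4 · (-1)^5 = 126 · 81 · (-1) = -10206.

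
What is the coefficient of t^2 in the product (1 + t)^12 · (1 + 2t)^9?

426

Coefficient of t^2 = Σ_{j} C(12,j)·1^j·C(9,2-j)·2^(2-j) for j from 0 to 2.
= 144 + 216 + 66 = 426.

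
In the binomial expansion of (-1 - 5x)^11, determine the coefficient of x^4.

The general term is C(11,j)·(-1)^j·(-5x)^(11-j); the x^4 term has j = 7.
C(11,7) = 330.
Coefficient = C(11,7) · (-1)^7 · (-5)^4 = 330 · (-1) · 625 = -206250.

-206250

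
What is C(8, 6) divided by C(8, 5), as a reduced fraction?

C(n,k+1)/C(n,k) = (n−k)/(k+1) = (8−5)/(5+1) = 3/6 = 1/2.

1/2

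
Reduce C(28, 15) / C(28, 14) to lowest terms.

14/15

C(n,k+1)/C(n,k) = (n−k)/(k+1) = (28−14)/(14+1) = 14/15.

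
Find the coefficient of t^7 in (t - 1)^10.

The general term is C(10,j)·(t)^j·(-1)^(10-j); the t^7 term has j = 7.
C(10,7) = 120.
Coefficient = C(10,7) · (-1)^3 = 120 · (-1) = -120.

-120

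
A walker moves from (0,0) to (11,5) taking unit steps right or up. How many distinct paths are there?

4368

Each path is a sequence of 16 steps with 11 rights: C(16,11) = 4368.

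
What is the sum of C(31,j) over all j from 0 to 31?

The entries of row 31 sum to 2^31 = 2147483648.

2147483648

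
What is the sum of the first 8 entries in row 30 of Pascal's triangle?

2804012

1 + 30 + 435 + 4060 + 27405 + 142506 + 593775 + 2035800 = 2804012.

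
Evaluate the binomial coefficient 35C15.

C(35,15) = (35·34·33·32·31·30·29·28·27·26·25·24·23·22·21) / 15! = 4247252019052922880000 / 1307674368000 = 3247943160.

3247943160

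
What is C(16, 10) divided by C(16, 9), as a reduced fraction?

C(n,k+1)/C(n,k) = (n−k)/(k+1) = (16−9)/(9+1) = 7/10.

7/10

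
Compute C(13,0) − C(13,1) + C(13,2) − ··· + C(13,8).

495

The partial alternating sum Σ_{k=0}^{8} (−1)^k C(13,k) = (−1)^8 C(12,8) = 495.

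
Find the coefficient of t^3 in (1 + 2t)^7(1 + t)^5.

Coefficient of t^3 = Σ_{j} C(7,j)·2^j·C(5,3-j)·1^(3-j) for j from 0 to 3.
= 10 + 140 + 420 + 280 = 850.

850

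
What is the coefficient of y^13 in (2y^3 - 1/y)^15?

General term: C(15,j)·(2y^3)^j·(-1/y)^(15-j), with y-exponent 3j − 1(15−j) = 4j − 15.
Set 4j − 15 = 13: j = 7.
C(15,7) = 6435; 2^7 = 128; (-1)^8 = 1.
Coefficient = 6435 · 128 · 1 = 823680.

823680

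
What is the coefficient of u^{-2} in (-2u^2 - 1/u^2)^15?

-823680

General term: C(15,j)·(-2u^2)^j·(-1/u^2)^(15-j), with u-exponent 2j − 2(15−j) = 4j − 30.
Set 4j − 30 = -2: j = 7.
C(15,7) = 6435; (-2)^7 = -128; (-1)^8 = 1.
Coefficient = 6435 · (-128) · 1 = -823680.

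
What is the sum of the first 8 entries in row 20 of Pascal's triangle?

137980

1 + 20 + 190 + 1140 + 4845 + 15504 + 38760 + 77520 = 137980.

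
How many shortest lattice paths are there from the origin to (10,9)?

92378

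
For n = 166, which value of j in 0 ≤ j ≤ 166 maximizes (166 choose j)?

C(166,j) is maximized at j = 166/2 = 83.

83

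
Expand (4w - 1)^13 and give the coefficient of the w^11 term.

327155712

The general term is C(13,j)·(4w)^j·(-1)^(13-j); the w^11 term has j = 11.
C(13,11) = 78.
Coefficient = C(13,11) · 4^11 = 78 · 4194304 = 327155712.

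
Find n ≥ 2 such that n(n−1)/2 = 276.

24

n(n−1)/2 = 276 ⇒ n(n−1) = 552. Since 24·23 = 552, n = 24.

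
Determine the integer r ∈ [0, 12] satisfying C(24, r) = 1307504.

C(24,r) increases on 0 ≤ r ≤ 12. C(24,8) = 735471 and C(24,9) = 1307504, so r = 9.

9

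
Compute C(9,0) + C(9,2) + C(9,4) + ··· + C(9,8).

256

Half of (1+1)^9 + (1−1)^9 gives the even-index sum: 2^8 = 256.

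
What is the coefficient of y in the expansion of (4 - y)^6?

-6144

The general term is C(6,j)·(4)^j·(-y)^(6-j); the y^1 term has j = 5.
C(6,5) = 6.
Coefficient = C(6,5) · 4^5 · (-1)^1 = 6 · 1024 · (-1) = -6144.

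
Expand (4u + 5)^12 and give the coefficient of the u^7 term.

40550400000

The general term is C(12,j)·(4u)^j·(5)^(12-j); the u^7 term has j = 7.
C(12,7) = 792.
Coefficient = C(12,7) · 4^7 · 5^5 = 792 · 16384 · 3125 = 40550400000.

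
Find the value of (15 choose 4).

1365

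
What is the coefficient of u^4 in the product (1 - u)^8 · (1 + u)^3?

Coefficient of u^4 = Σ_{j} C(8,j)·(-1)^j·C(3,4-j)·1^(4-j) for j from 1 to 4.
= (-8) + 84 + (-168) + 70 = -22.

-22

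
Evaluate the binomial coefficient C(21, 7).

116280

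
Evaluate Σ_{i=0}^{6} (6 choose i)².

924

By Vandermonde's identity, Σ C(6,i)² = C(12,6) = 924.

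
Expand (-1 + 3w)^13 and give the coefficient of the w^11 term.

The general term is C(13,j)·(-1)^j·(3w)^(13-j); the w^11 term has j = 2.
C(13,2) = 78.
Coefficient = C(13,2) · 3^11 = 78 · 177147 = 13817466.

13817466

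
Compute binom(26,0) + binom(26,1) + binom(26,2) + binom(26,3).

2952

1 + 26 + 325 + 2600 = 2952.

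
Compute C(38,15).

15471286560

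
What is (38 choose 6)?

2760681

C(38,6) = (38·37·36·35·34·33) / 6! = 1987690320 / 720 = 2760681.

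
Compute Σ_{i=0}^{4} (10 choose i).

1 + 10 + 45 + 120 + 210 = 386.

386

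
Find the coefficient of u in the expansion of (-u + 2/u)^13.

General term: C(13,j)·(-u)^j·(2/u)^(13-j), with u-exponent 1j − 1(13−j) = 2j − 13.
Set 2j − 13 = 1: j = 7.
C(13,7) = 1716; (-1)^7 = -1; 2^6 = 64.
Coefficient = 1716 · (-1) · 64 = -109824.

-109824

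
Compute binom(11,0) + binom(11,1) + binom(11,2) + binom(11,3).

232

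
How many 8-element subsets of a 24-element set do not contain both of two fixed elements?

All 8-subsets: C(24,8) = 735471. Those containing both fixed elements: C(22,6) = 74613.
735471 − 74613 = 660858.

660858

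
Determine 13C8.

1287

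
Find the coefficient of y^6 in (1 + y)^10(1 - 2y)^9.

Coefficient of y^6 = Σ_{j} C(10,j)·1^j·C(9,6-j)·(-2)^(6-j) for j from 0 to 6.
= 5376 + (-40320) + 90720 + (-80640) + 30240 + (-4536) + 210 = 1050.

1050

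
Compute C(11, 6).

462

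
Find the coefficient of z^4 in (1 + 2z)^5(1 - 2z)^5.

Coefficient of z^4 = Σ_{j} C(5,j)·2^j·C(5,4-j)·(-2)^(4-j) for j from 0 to 4.
= 80 + (-800) + 1600 + (-800) + 80 = 160.

160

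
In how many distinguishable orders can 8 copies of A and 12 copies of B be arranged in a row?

Choose positions for the A's: C(20,8) = 125970.

125970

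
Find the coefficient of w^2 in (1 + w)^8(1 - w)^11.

Coefficient of w^2 = Σ_{j} C(8,j)·1^j·C(11,2-j)·(-1)^(2-j) for j from 0 to 2.
= 55 + (-88) + 28 = -5.

-5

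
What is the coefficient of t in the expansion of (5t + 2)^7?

2240

The general term is C(7,j)·(5t)^j·(2)^(7-j); the t^1 term has j = 1.
C(7,1) = 7.
Coefficient = C(7,1) · 5^1 · 2^6 = 7 · 5 · 64 = 2240.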